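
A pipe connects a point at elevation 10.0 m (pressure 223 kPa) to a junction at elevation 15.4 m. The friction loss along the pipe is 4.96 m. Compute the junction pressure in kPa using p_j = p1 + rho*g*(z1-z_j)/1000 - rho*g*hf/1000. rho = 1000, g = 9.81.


Junction pressure: p_j = p1 + rho*g*(z1 - z_j)/1000 - rho*g*hf/1000.
Elevation term = 1000*9.81*(10.0 - 15.4)/1000 = -52.974 kPa.
Friction term = 1000*9.81*4.96/1000 = 48.658 kPa.
p_j = 223 + -52.974 - 48.658 = 121.37 kPa.

121.37


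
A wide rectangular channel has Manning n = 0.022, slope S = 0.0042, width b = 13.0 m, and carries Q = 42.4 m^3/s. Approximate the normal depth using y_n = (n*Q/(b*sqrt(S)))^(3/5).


We use the wide-channel approximation y_n = (n*Q/(b*sqrt(S)))^(3/5).
sqrt(S) = sqrt(0.0042) = 0.064807.
Numerator: n*Q = 0.022 * 42.4 = 0.9328.
Denominator: b*sqrt(S) = 13.0 * 0.064807 = 0.842491.
arg = 1.1072.
y_n = 1.1072^(3/5) = 1.063 m.

1.063


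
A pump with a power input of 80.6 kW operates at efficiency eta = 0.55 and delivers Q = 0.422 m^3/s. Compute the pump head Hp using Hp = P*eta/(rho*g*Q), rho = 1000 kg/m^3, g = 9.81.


Pump head formula: Hp = P * eta / (rho * g * Q).
Numerator: P * eta = 80.6 * 1000 * 0.55 = 44330.0 W.
Denominator: rho * g * Q = 1000 * 9.81 * 0.422 = 4139.82.
Hp = 44330.0 / 4139.82 = 10.71 m.

10.71


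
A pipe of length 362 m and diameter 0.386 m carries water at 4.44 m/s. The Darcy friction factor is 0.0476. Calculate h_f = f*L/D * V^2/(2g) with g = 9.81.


Darcy-Weisbach equation: h_f = f * (L/D) * V^2/(2g).
f * L/D = 0.0476 * 362/0.386 = 44.6404.
V^2/(2g) = 4.44^2 / (2*9.81) = 19.7136 / 19.62 = 1.0048 m.
h_f = 44.6404 * 1.0048 = 44.853 m.

44.853


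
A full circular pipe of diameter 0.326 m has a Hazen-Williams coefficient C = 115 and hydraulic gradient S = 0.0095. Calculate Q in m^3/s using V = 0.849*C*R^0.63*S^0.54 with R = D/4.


For a full circular pipe, R = D/4 = 0.326/4 = 0.0815 m.
V = 0.849 * 115 * 0.0815^0.63 * 0.0095^0.54
  = 0.849 * 115 * 0.206077 * 0.080904
  = 1.6278 m/s.
Pipe area A = pi*D^2/4 = pi*0.326^2/4 = 0.0835 m^2.
Q = A * V = 0.0835 * 1.6278 = 0.1359 m^3/s.

0.1359


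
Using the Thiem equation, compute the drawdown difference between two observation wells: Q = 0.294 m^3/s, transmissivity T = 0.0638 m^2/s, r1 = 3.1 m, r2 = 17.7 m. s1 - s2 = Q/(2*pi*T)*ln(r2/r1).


Thiem equation: s1 - s2 = Q/(2*pi*T) * ln(r2/r1).
ln(r2/r1) = ln(17.7/3.1) = 1.7422.
Q/(2*pi*T) = 0.294 / (2*pi*0.0638) = 0.294 / 0.4009 = 0.7334.
s1 - s2 = 0.7334 * 1.7422 = 1.2777 m.

1.2777


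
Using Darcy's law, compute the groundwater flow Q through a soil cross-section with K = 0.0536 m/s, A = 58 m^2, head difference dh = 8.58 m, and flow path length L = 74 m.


Darcy's law: Q = K * A * i, where i = dh/L.
Hydraulic gradient i = 8.58 / 74 = 0.115946.
Q = 0.0536 * 58 * 0.115946
  = 0.3605 m^3/s.

0.3605


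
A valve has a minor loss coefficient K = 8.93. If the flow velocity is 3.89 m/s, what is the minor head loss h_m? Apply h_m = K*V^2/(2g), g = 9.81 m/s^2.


Minor loss formula: h_m = K * V^2/(2g).
V^2 = 3.89^2 = 15.1321.
V^2/(2g) = 15.1321 / 19.62 = 0.7713 m.
h_m = 8.93 * 0.7713 = 6.8873 m.

6.8873


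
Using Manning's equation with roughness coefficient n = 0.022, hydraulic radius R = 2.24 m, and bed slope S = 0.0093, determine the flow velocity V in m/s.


Manning's equation gives V = (1/n) * R^(2/3) * S^(1/2).
First, compute R^(2/3) = 2.24^(2/3) = 1.712.
Next, S^(1/2) = 0.0093^(1/2) = 0.096437.
Then 1/n = 1/0.022 = 45.45.
V = 45.45 * 1.712 * 0.096437 = 7.5044 m/s.

7.5044


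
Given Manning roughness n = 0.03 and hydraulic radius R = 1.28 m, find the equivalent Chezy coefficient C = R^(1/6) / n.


The Chezy coefficient relates to Manning's n through C = R^(1/6) / n.
R^(1/6) = 1.28^(1/6) = 1.042001.
C = 1.042001 / 0.03 = 34.73 m^(1/2)/s.

34.73


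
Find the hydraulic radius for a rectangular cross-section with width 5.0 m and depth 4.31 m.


For a rectangular section:
Flow area A = b * y = 5.0 * 4.31 = 21.55 m^2.
Wetted perimeter P = b + 2y = 5.0 + 2*4.31 = 13.62 m.
Hydraulic radius R = A/P = 21.55 / 13.62 = 1.5822 m.

1.5822


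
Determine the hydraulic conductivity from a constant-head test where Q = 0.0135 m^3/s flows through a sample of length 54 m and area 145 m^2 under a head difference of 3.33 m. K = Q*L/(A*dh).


From K = Q*L / (A*dh):
Numerator: Q*L = 0.0135 * 54 = 0.729.
Denominator: A*dh = 145 * 3.33 = 482.85.
K = 0.729 / 482.85 = 0.00151 m/s.

0.00151


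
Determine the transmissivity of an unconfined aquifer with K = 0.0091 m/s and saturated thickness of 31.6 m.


Transmissivity is defined as T = K * h.
T = 0.0091 * 31.6
  = 0.2876 m^2/s.

0.2876


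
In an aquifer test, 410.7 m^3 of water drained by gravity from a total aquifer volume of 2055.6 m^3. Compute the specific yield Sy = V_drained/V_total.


Specific yield Sy = Volume drained / Total volume.
Sy = 410.7 / 2055.6
   = 0.1998.

0.1998


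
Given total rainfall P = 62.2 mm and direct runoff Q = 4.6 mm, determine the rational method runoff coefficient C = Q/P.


The runoff coefficient C = runoff depth / rainfall depth.
C = 4.6 / 62.2
  = 0.074.

0.074


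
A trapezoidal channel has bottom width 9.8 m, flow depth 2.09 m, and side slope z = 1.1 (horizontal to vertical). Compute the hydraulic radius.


For a trapezoidal section with side slope z:
A = (b + z*y)*y = (9.8 + 1.1*2.09)*2.09 = 25.287 m^2.
P = b + 2*y*sqrt(1 + z^2) = 9.8 + 2*2.09*sqrt(1 + 1.1^2) = 16.014 m.
R = A/P = 25.287 / 16.014 = 1.579 m.

1.579


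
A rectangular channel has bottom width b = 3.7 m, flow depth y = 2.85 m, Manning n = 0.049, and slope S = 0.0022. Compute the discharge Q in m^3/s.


For a rectangular channel, the cross-sectional area A = b * y = 3.7 * 2.85 = 10.55 m^2.
The wetted perimeter P = b + 2y = 3.7 + 2*2.85 = 9.4 m.
Hydraulic radius R = A/P = 10.55/9.4 = 1.1218 m.
Velocity V = (1/n)*R^(2/3)*S^(1/2) = (1/0.049)*1.1218^(2/3)*0.0022^(1/2) = 1.0335 m/s.
Discharge Q = A * V = 10.55 * 1.0335 = 10.898 m^3/s.

10.898


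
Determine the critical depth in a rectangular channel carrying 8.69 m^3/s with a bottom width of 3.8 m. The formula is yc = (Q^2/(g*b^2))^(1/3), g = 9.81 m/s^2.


Using yc = (Q^2 / (g * b^2))^(1/3):
Q^2 = 8.69^2 = 75.52.
g * b^2 = 9.81 * 3.8^2 = 9.81 * 14.44 = 141.66.
Q^2 / (g*b^2) = 75.52 / 141.66 = 0.5331.
yc = 0.5331^(1/3) = 0.8108 m.

0.8108


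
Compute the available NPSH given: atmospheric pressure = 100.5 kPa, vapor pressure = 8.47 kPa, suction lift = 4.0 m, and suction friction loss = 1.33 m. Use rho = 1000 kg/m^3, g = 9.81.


NPSHa = p_atm/(rho*g) - z_s - hf_s - p_vap/(rho*g).
p_atm/(rho*g) = 100.5*1000 / (1000*9.81) = 10.245 m.
p_vap/(rho*g) = 8.47*1000 / (1000*9.81) = 0.863 m.
NPSHa = 10.245 - 4.0 - 1.33 - 0.863
      = 4.05 m.

4.05


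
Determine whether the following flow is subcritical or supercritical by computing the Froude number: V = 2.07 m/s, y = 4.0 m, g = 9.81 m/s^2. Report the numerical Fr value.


The Froude number is defined as Fr = V / sqrt(g*y).
g*y = 9.81 * 4.0 = 39.24.
sqrt(g*y) = sqrt(39.24) = 6.2642.
Fr = 2.07 / 6.2642 = 0.3305.
Since Fr < 1, the flow is subcritical.

0.3305


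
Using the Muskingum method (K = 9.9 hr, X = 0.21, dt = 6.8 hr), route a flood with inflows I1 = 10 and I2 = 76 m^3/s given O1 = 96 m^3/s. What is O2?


Muskingum coefficients:
denom = 2*K*(1-X) + dt = 2*9.9*(1-0.21) + 6.8 = 22.442.
C0 = (dt - 2*K*X)/denom = (6.8 - 2*9.9*0.21)/22.442 = 0.1177.
C1 = (dt + 2*K*X)/denom = (6.8 + 2*9.9*0.21)/22.442 = 0.4883.
C2 = (2*K*(1-X) - dt)/denom = 0.394.
O2 = C0*I2 + C1*I1 + C2*O1
   = 0.1177*76 + 0.4883*10 + 0.394*96
   = 51.65 m^3/s.

51.65


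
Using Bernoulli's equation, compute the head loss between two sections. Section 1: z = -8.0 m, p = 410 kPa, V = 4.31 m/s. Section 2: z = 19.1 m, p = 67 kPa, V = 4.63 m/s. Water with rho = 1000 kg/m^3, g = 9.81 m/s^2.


Total head at each section: H = z + p/(rho*g) + V^2/(2g).
H1 = -8.0 + 410*1000/(1000*9.81) + 4.31^2/(2*9.81)
   = -8.0 + 41.794 + 0.9468
   = 34.741 m.
H2 = 19.1 + 67*1000/(1000*9.81) + 4.63^2/(2*9.81)
   = 19.1 + 6.83 + 1.0926
   = 27.022 m.
h_L = H1 - H2 = 34.741 - 27.022 = 7.719 m.

7.719


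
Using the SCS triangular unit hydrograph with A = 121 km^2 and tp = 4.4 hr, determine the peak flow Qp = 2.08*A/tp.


SCS formula: Qp = 2.08 * A / tp.
Qp = 2.08 * 121 / 4.4
   = 251.68 / 4.4
   = 57.2 m^3/s per cm.

57.2


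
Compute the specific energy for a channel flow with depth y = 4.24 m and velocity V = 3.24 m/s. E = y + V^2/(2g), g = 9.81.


Specific energy E = y + V^2/(2g).
Velocity head = V^2/(2g) = 3.24^2 / (2*9.81) = 10.4976 / 19.62 = 0.535 m.
E = 4.24 + 0.535 = 4.775 m.

4.775


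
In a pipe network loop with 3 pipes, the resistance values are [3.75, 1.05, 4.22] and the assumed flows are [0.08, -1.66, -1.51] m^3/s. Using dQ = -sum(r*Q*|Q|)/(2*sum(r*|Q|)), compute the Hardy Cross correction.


Numerator terms (r*Q*|Q|): 3.75*0.08*|0.08| = 0.024; 1.05*-1.66*|-1.66| = -2.8934; 4.22*-1.51*|-1.51| = -9.622.
Sum of numerator = -12.4914.
Denominator terms (r*|Q|): 3.75*|0.08| = 0.3; 1.05*|-1.66| = 1.743; 4.22*|-1.51| = 6.3722.
2 * sum of denominator = 2 * 8.4152 = 16.8304.
dQ = --12.4914 / 16.8304 = 0.7422 m^3/s.

0.7422


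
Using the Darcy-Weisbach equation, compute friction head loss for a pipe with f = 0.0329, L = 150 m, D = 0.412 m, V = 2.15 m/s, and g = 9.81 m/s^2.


Darcy-Weisbach equation: h_f = f * (L/D) * V^2/(2g).
f * L/D = 0.0329 * 150/0.412 = 11.9782.
V^2/(2g) = 2.15^2 / (2*9.81) = 4.6225 / 19.62 = 0.2356 m.
h_f = 11.9782 * 0.2356 = 2.822 m.

2.822


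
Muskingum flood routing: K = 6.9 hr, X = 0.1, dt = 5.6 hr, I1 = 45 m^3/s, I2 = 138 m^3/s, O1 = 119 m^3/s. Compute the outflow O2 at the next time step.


Muskingum coefficients:
denom = 2*K*(1-X) + dt = 2*6.9*(1-0.1) + 5.6 = 18.02.
C0 = (dt - 2*K*X)/denom = (5.6 - 2*6.9*0.1)/18.02 = 0.2342.
C1 = (dt + 2*K*X)/denom = (5.6 + 2*6.9*0.1)/18.02 = 0.3873.
C2 = (2*K*(1-X) - dt)/denom = 0.3785.
O2 = C0*I2 + C1*I1 + C2*O1
   = 0.2342*138 + 0.3873*45 + 0.3785*119
   = 94.79 m^3/s.

94.79


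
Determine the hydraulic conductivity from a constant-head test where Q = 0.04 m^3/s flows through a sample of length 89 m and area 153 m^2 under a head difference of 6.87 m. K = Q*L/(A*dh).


From K = Q*L / (A*dh):
Numerator: Q*L = 0.04 * 89 = 3.56.
Denominator: A*dh = 153 * 6.87 = 1051.11.
K = 3.56 / 1051.11 = 0.003387 m/s.

0.003387


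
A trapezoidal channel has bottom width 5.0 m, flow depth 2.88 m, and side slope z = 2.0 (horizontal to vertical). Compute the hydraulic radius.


For a trapezoidal section with side slope z:
A = (b + z*y)*y = (5.0 + 2.0*2.88)*2.88 = 30.989 m^2.
P = b + 2*y*sqrt(1 + z^2) = 5.0 + 2*2.88*sqrt(1 + 2.0^2) = 17.88 m.
R = A/P = 30.989 / 17.88 = 1.7332 m.

1.7332


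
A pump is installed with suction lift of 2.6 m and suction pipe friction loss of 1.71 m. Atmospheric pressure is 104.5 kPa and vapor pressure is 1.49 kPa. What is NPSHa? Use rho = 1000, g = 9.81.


NPSHa = p_atm/(rho*g) - z_s - hf_s - p_vap/(rho*g).
p_atm/(rho*g) = 104.5*1000 / (1000*9.81) = 10.652 m.
p_vap/(rho*g) = 1.49*1000 / (1000*9.81) = 0.152 m.
NPSHa = 10.652 - 2.6 - 1.71 - 0.152
      = 6.19 m.

6.19


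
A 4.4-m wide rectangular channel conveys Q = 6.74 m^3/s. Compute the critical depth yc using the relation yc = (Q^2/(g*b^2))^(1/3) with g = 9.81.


Using yc = (Q^2 / (g * b^2))^(1/3):
Q^2 = 6.74^2 = 45.43.
g * b^2 = 9.81 * 4.4^2 = 9.81 * 19.36 = 189.92.
Q^2 / (g*b^2) = 45.43 / 189.92 = 0.2392.
yc = 0.2392^(1/3) = 0.6207 m.

0.6207


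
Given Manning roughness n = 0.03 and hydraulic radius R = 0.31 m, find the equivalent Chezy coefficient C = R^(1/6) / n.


The Chezy coefficient relates to Manning's n through C = R^(1/6) / n.
R^(1/6) = 0.31^(1/6) = 0.822672.
C = 0.822672 / 0.03 = 27.42 m^(1/2)/s.

27.42


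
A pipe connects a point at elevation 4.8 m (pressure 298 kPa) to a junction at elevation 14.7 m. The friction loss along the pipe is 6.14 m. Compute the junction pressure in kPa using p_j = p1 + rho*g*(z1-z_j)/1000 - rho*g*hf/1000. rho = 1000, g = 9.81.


Junction pressure: p_j = p1 + rho*g*(z1 - z_j)/1000 - rho*g*hf/1000.
Elevation term = 1000*9.81*(4.8 - 14.7)/1000 = -97.119 kPa.
Friction term = 1000*9.81*6.14/1000 = 60.233 kPa.
p_j = 298 + -97.119 - 60.233 = 140.65 kPa.

140.65


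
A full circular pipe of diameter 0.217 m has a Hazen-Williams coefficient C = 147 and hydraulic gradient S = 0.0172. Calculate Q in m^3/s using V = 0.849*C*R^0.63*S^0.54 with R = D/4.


For a full circular pipe, R = D/4 = 0.217/4 = 0.0542 m.
V = 0.849 * 147 * 0.0542^0.63 * 0.0172^0.54
  = 0.849 * 147 * 0.159467 * 0.111477
  = 2.2186 m/s.
Pipe area A = pi*D^2/4 = pi*0.217^2/4 = 0.037 m^2.
Q = A * V = 0.037 * 2.2186 = 0.0821 m^3/s.

0.0821


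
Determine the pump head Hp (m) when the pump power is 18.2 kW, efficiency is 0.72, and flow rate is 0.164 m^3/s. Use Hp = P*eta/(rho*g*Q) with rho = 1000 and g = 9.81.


Pump head formula: Hp = P * eta / (rho * g * Q).
Numerator: P * eta = 18.2 * 1000 * 0.72 = 13104.0 W.
Denominator: rho * g * Q = 1000 * 9.81 * 0.164 = 1608.84.
Hp = 13104.0 / 1608.84 = 8.14 m.

8.14


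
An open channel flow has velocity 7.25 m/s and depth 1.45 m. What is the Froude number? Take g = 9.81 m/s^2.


The Froude number is defined as Fr = V / sqrt(g*y).
g*y = 9.81 * 1.45 = 14.2245.
sqrt(g*y) = sqrt(14.2245) = 3.7715.
Fr = 7.25 / 3.7715 = 1.9223.

1.9223


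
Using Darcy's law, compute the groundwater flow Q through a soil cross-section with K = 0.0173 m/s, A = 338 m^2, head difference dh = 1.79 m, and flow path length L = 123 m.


Darcy's law: Q = K * A * i, where i = dh/L.
Hydraulic gradient i = 1.79 / 123 = 0.014553.
Q = 0.0173 * 338 * 0.014553
  = 0.0851 m^3/s.

0.0851


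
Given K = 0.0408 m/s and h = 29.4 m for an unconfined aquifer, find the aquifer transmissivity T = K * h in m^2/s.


Transmissivity is defined as T = K * h.
T = 0.0408 * 29.4
  = 1.1995 m^2/s.

1.1995


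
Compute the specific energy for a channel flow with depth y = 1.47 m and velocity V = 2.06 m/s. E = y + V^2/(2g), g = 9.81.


Specific energy E = y + V^2/(2g).
Velocity head = V^2/(2g) = 2.06^2 / (2*9.81) = 4.2436 / 19.62 = 0.2163 m.
E = 1.47 + 0.2163 = 1.6863 m.

1.6863


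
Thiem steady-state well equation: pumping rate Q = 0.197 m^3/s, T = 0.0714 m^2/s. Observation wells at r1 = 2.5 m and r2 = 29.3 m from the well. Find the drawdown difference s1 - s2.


Thiem equation: s1 - s2 = Q/(2*pi*T) * ln(r2/r1).
ln(r2/r1) = ln(29.3/2.5) = 2.4613.
Q/(2*pi*T) = 0.197 / (2*pi*0.0714) = 0.197 / 0.4486 = 0.4391.
s1 - s2 = 0.4391 * 2.4613 = 1.0808 m.

1.0808


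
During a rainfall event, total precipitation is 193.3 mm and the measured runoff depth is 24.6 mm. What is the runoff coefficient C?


The runoff coefficient C = runoff depth / rainfall depth.
C = 24.6 / 193.3
  = 0.1273.

0.1273


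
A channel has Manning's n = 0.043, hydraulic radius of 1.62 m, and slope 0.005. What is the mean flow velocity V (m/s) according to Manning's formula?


Manning's equation gives V = (1/n) * R^(2/3) * S^(1/2).
First, compute R^(2/3) = 1.62^(2/3) = 1.3794.
Next, S^(1/2) = 0.005^(1/2) = 0.070711.
Then 1/n = 1/0.043 = 23.26.
V = 23.26 * 1.3794 * 0.070711 = 2.2683 m/s.

2.2683


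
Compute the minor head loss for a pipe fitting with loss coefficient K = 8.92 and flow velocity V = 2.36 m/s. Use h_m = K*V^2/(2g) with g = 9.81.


Minor loss formula: h_m = K * V^2/(2g).
V^2 = 2.36^2 = 5.5696.
V^2/(2g) = 5.5696 / 19.62 = 0.2839 m.
h_m = 8.92 * 0.2839 = 2.5322 m.

2.5322


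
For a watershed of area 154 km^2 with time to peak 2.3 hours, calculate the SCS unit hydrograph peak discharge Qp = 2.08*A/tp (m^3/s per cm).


SCS formula: Qp = 2.08 * A / tp.
Qp = 2.08 * 154 / 2.3
   = 320.32 / 2.3
   = 139.27 m^3/s per cm.

139.27


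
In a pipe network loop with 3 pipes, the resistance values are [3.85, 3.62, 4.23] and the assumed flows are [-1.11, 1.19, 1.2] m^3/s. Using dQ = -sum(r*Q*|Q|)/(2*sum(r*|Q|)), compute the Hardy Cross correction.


Numerator terms (r*Q*|Q|): 3.85*-1.11*|-1.11| = -4.7436; 3.62*1.19*|1.19| = 5.1263; 4.23*1.2*|1.2| = 6.0912.
Sum of numerator = 6.4739.
Denominator terms (r*|Q|): 3.85*|-1.11| = 4.2735; 3.62*|1.19| = 4.3078; 4.23*|1.2| = 5.076.
2 * sum of denominator = 2 * 13.6573 = 27.3146.
dQ = -6.4739 / 27.3146 = -0.237 m^3/s.

-0.237


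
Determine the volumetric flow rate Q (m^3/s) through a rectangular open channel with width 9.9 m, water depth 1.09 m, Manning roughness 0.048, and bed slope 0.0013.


For a rectangular channel, the cross-sectional area A = b * y = 9.9 * 1.09 = 10.79 m^2.
The wetted perimeter P = b + 2y = 9.9 + 2*1.09 = 12.08 m.
Hydraulic radius R = A/P = 10.79/12.08 = 0.8933 m.
Velocity V = (1/n)*R^(2/3)*S^(1/2) = (1/0.048)*0.8933^(2/3)*0.0013^(1/2) = 0.6967 m/s.
Discharge Q = A * V = 10.79 * 0.6967 = 7.518 m^3/s.

7.518


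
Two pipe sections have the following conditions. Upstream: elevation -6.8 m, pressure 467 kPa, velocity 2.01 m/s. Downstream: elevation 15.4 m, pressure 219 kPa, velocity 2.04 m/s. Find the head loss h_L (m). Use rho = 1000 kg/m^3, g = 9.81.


Total head at each section: H = z + p/(rho*g) + V^2/(2g).
H1 = -6.8 + 467*1000/(1000*9.81) + 2.01^2/(2*9.81)
   = -6.8 + 47.604 + 0.2059
   = 41.01 m.
H2 = 15.4 + 219*1000/(1000*9.81) + 2.04^2/(2*9.81)
   = 15.4 + 22.324 + 0.2121
   = 37.936 m.
h_L = H1 - H2 = 41.01 - 37.936 = 3.074 m.

3.074


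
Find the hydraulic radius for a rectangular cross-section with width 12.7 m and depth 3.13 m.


For a rectangular section:
Flow area A = b * y = 12.7 * 3.13 = 39.75 m^2.
Wetted perimeter P = b + 2y = 12.7 + 2*3.13 = 18.96 m.
Hydraulic radius R = A/P = 39.75 / 18.96 = 2.0966 m.

2.0966


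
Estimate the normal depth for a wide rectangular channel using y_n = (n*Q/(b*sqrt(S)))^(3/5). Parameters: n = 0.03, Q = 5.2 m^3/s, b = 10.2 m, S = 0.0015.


We use the wide-channel approximation y_n = (n*Q/(b*sqrt(S)))^(3/5).
sqrt(S) = sqrt(0.0015) = 0.03873.
Numerator: n*Q = 0.03 * 5.2 = 0.156.
Denominator: b*sqrt(S) = 10.2 * 0.03873 = 0.395046.
arg = 0.3949.
y_n = 0.3949^(3/5) = 0.5726 m.

0.5726


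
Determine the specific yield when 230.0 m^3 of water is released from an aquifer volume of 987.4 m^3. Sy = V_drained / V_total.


Specific yield Sy = Volume drained / Total volume.
Sy = 230.0 / 987.4
   = 0.2329.

0.2329


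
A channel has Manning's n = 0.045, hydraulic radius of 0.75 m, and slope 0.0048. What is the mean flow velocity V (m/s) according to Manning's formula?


Manning's equation gives V = (1/n) * R^(2/3) * S^(1/2).
First, compute R^(2/3) = 0.75^(2/3) = 0.8255.
Next, S^(1/2) = 0.0048^(1/2) = 0.069282.
Then 1/n = 1/0.045 = 22.22.
V = 22.22 * 0.8255 * 0.069282 = 1.2709 m/s.

1.2709


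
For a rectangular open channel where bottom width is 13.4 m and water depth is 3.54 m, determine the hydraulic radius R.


For a rectangular section:
Flow area A = b * y = 13.4 * 3.54 = 47.44 m^2.
Wetted perimeter P = b + 2y = 13.4 + 2*3.54 = 20.48 m.
Hydraulic radius R = A/P = 47.44 / 20.48 = 2.3162 m.

2.3162


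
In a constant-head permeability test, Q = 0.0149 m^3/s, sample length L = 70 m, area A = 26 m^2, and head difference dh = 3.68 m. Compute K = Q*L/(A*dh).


From K = Q*L / (A*dh):
Numerator: Q*L = 0.0149 * 70 = 1.043.
Denominator: A*dh = 26 * 3.68 = 95.68.
K = 1.043 / 95.68 = 0.010901 m/s.

0.010901


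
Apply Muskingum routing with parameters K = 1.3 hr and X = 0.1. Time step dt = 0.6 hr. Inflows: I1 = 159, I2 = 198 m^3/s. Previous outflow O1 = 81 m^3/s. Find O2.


Muskingum coefficients:
denom = 2*K*(1-X) + dt = 2*1.3*(1-0.1) + 0.6 = 2.94.
C0 = (dt - 2*K*X)/denom = (0.6 - 2*1.3*0.1)/2.94 = 0.1156.
C1 = (dt + 2*K*X)/denom = (0.6 + 2*1.3*0.1)/2.94 = 0.2925.
C2 = (2*K*(1-X) - dt)/denom = 0.5918.
O2 = C0*I2 + C1*I1 + C2*O1
   = 0.1156*198 + 0.2925*159 + 0.5918*81
   = 117.35 m^3/s.

117.35


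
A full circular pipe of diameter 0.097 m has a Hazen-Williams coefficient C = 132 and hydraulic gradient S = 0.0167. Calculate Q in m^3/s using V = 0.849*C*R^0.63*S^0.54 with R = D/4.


For a full circular pipe, R = D/4 = 0.097/4 = 0.0243 m.
V = 0.849 * 132 * 0.0243^0.63 * 0.0167^0.54
  = 0.849 * 132 * 0.096021 * 0.109715
  = 1.1806 m/s.
Pipe area A = pi*D^2/4 = pi*0.097^2/4 = 0.0074 m^2.
Q = A * V = 0.0074 * 1.1806 = 0.0087 m^3/s.

0.0087


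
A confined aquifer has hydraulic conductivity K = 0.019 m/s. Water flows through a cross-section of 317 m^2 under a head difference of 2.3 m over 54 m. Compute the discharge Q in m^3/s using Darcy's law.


Darcy's law: Q = K * A * i, where i = dh/L.
Hydraulic gradient i = 2.3 / 54 = 0.042593.
Q = 0.019 * 317 * 0.042593
  = 0.2565 m^3/s.

0.2565


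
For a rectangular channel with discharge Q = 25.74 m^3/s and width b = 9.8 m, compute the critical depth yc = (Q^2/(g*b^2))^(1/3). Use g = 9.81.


Using yc = (Q^2 / (g * b^2))^(1/3):
Q^2 = 25.74^2 = 662.55.
g * b^2 = 9.81 * 9.8^2 = 9.81 * 96.04 = 942.15.
Q^2 / (g*b^2) = 662.55 / 942.15 = 0.7032.
yc = 0.7032^(1/3) = 0.8893 m.

0.8893


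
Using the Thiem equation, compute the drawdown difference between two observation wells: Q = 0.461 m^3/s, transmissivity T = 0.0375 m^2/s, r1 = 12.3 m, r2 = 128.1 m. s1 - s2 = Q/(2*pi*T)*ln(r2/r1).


Thiem equation: s1 - s2 = Q/(2*pi*T) * ln(r2/r1).
ln(r2/r1) = ln(128.1/12.3) = 2.3432.
Q/(2*pi*T) = 0.461 / (2*pi*0.0375) = 0.461 / 0.2356 = 1.9565.
s1 - s2 = 1.9565 * 2.3432 = 4.5846 m.

4.5846


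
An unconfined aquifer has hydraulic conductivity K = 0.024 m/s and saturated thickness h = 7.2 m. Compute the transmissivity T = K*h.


Transmissivity is defined as T = K * h.
T = 0.024 * 7.2
  = 0.1728 m^2/s.

0.1728


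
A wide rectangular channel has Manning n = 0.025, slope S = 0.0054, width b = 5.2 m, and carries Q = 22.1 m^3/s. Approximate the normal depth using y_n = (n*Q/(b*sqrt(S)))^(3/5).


We use the wide-channel approximation y_n = (n*Q/(b*sqrt(S)))^(3/5).
sqrt(S) = sqrt(0.0054) = 0.073485.
Numerator: n*Q = 0.025 * 22.1 = 0.5525.
Denominator: b*sqrt(S) = 5.2 * 0.073485 = 0.382122.
arg = 1.4459.
y_n = 1.4459^(3/5) = 1.2476 m.

1.2476


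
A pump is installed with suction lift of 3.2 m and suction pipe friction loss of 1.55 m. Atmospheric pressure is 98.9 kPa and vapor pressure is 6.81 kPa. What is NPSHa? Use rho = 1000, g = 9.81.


NPSHa = p_atm/(rho*g) - z_s - hf_s - p_vap/(rho*g).
p_atm/(rho*g) = 98.9*1000 / (1000*9.81) = 10.082 m.
p_vap/(rho*g) = 6.81*1000 / (1000*9.81) = 0.694 m.
NPSHa = 10.082 - 3.2 - 1.55 - 0.694
      = 4.64 m.

4.64


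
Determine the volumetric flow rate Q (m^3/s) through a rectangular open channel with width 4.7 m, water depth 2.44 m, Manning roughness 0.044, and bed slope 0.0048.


For a rectangular channel, the cross-sectional area A = b * y = 4.7 * 2.44 = 11.47 m^2.
The wetted perimeter P = b + 2y = 4.7 + 2*2.44 = 9.58 m.
Hydraulic radius R = A/P = 11.47/9.58 = 1.1971 m.
Velocity V = (1/n)*R^(2/3)*S^(1/2) = (1/0.044)*1.1971^(2/3)*0.0048^(1/2) = 1.7752 m/s.
Discharge Q = A * V = 11.47 * 1.7752 = 20.358 m^3/s.

20.358


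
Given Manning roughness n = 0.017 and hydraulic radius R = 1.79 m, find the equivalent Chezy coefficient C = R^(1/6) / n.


The Chezy coefficient relates to Manning's n through C = R^(1/6) / n.
R^(1/6) = 1.79^(1/6) = 1.1019.
C = 1.1019 / 0.017 = 64.82 m^(1/2)/s.

64.82


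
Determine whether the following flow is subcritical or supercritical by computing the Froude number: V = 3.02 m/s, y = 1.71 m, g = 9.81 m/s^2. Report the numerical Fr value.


The Froude number is defined as Fr = V / sqrt(g*y).
g*y = 9.81 * 1.71 = 16.7751.
sqrt(g*y) = sqrt(16.7751) = 4.0957.
Fr = 3.02 / 4.0957 = 0.7374.
Since Fr < 1, the flow is subcritical.

0.7374


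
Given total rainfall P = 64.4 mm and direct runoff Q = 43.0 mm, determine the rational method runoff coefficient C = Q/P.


The runoff coefficient C = runoff depth / rainfall depth.
C = 43.0 / 64.4
  = 0.6677.

0.6677


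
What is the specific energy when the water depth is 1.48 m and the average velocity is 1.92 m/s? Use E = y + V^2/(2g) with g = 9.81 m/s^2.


Specific energy E = y + V^2/(2g).
Velocity head = V^2/(2g) = 1.92^2 / (2*9.81) = 3.6864 / 19.62 = 0.1879 m.
E = 1.48 + 0.1879 = 1.6679 m.

1.6679


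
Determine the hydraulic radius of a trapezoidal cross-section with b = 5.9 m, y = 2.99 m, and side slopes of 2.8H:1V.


For a trapezoidal section with side slope z:
A = (b + z*y)*y = (5.9 + 2.8*2.99)*2.99 = 42.673 m^2.
P = b + 2*y*sqrt(1 + z^2) = 5.9 + 2*2.99*sqrt(1 + 2.8^2) = 23.68 m.
R = A/P = 42.673 / 23.68 = 1.8021 m.

1.8021


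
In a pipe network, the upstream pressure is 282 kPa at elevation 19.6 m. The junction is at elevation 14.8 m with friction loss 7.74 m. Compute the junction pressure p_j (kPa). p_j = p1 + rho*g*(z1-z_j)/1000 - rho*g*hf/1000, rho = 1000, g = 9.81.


Junction pressure: p_j = p1 + rho*g*(z1 - z_j)/1000 - rho*g*hf/1000.
Elevation term = 1000*9.81*(19.6 - 14.8)/1000 = 47.088 kPa.
Friction term = 1000*9.81*7.74/1000 = 75.929 kPa.
p_j = 282 + 47.088 - 75.929 = 253.16 kPa.

253.16


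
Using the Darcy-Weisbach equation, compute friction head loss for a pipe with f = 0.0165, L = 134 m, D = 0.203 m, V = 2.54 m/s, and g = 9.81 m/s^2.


Darcy-Weisbach equation: h_f = f * (L/D) * V^2/(2g).
f * L/D = 0.0165 * 134/0.203 = 10.8916.
V^2/(2g) = 2.54^2 / (2*9.81) = 6.4516 / 19.62 = 0.3288 m.
h_f = 10.8916 * 0.3288 = 3.581 m.

3.581


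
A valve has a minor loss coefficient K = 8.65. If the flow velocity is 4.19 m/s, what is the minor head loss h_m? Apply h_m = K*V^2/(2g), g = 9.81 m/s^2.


Minor loss formula: h_m = K * V^2/(2g).
V^2 = 4.19^2 = 17.5561.
V^2/(2g) = 17.5561 / 19.62 = 0.8948 m.
h_m = 8.65 * 0.8948 = 7.7401 m.

7.7401


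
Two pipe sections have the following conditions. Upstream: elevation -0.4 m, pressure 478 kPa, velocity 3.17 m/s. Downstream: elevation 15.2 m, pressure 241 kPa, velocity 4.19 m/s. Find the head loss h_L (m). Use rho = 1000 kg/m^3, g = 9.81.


Total head at each section: H = z + p/(rho*g) + V^2/(2g).
H1 = -0.4 + 478*1000/(1000*9.81) + 3.17^2/(2*9.81)
   = -0.4 + 48.726 + 0.5122
   = 48.838 m.
H2 = 15.2 + 241*1000/(1000*9.81) + 4.19^2/(2*9.81)
   = 15.2 + 24.567 + 0.8948
   = 40.662 m.
h_L = H1 - H2 = 48.838 - 40.662 = 8.176 m.

8.176


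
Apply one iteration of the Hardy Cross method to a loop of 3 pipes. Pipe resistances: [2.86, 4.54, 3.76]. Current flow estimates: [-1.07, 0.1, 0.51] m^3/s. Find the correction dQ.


Numerator terms (r*Q*|Q|): 2.86*-1.07*|-1.07| = -3.2744; 4.54*0.1*|0.1| = 0.0454; 3.76*0.51*|0.51| = 0.978.
Sum of numerator = -2.251.
Denominator terms (r*|Q|): 2.86*|-1.07| = 3.0602; 4.54*|0.1| = 0.454; 3.76*|0.51| = 1.9176.
2 * sum of denominator = 2 * 5.4318 = 10.8636.
dQ = --2.251 / 10.8636 = 0.2072 m^3/s.

0.2072


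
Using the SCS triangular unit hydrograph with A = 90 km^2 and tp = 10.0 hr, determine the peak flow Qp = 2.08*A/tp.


SCS formula: Qp = 2.08 * A / tp.
Qp = 2.08 * 90 / 10.0
   = 187.2 / 10.0
   = 18.72 m^3/s per cm.

18.72


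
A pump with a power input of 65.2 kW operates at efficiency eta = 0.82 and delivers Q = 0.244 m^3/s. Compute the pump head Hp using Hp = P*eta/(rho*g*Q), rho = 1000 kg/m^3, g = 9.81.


Pump head formula: Hp = P * eta / (rho * g * Q).
Numerator: P * eta = 65.2 * 1000 * 0.82 = 53464.0 W.
Denominator: rho * g * Q = 1000 * 9.81 * 0.244 = 2393.64.
Hp = 53464.0 / 2393.64 = 22.34 m.

22.34


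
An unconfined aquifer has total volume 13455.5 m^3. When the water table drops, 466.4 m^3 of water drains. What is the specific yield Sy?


Specific yield Sy = Volume drained / Total volume.
Sy = 466.4 / 13455.5
   = 0.0347.

0.0347


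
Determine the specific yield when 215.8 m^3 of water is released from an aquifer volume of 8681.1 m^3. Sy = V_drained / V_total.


Specific yield Sy = Volume drained / Total volume.
Sy = 215.8 / 8681.1
   = 0.0249.

0.0249


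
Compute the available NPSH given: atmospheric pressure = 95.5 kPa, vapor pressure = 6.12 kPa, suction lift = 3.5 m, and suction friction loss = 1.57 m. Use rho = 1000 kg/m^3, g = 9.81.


NPSHa = p_atm/(rho*g) - z_s - hf_s - p_vap/(rho*g).
p_atm/(rho*g) = 95.5*1000 / (1000*9.81) = 9.735 m.
p_vap/(rho*g) = 6.12*1000 / (1000*9.81) = 0.624 m.
NPSHa = 9.735 - 3.5 - 1.57 - 0.624
      = 4.04 m.

4.04


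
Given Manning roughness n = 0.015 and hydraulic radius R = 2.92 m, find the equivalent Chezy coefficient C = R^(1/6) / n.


The Chezy coefficient relates to Manning's n through C = R^(1/6) / n.
R^(1/6) = 2.92^(1/6) = 1.195539.
C = 1.195539 / 0.015 = 79.7 m^(1/2)/s.

79.7


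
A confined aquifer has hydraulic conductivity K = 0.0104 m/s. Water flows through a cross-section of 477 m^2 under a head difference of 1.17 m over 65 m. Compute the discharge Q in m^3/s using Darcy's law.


Darcy's law: Q = K * A * i, where i = dh/L.
Hydraulic gradient i = 1.17 / 65 = 0.018.
Q = 0.0104 * 477 * 0.018
  = 0.0893 m^3/s.

0.0893


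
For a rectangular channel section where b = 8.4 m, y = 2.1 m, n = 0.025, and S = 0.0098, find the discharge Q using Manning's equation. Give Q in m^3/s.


For a rectangular channel, the cross-sectional area A = b * y = 8.4 * 2.1 = 17.64 m^2.
The wetted perimeter P = b + 2y = 8.4 + 2*2.1 = 12.6 m.
Hydraulic radius R = A/P = 17.64/12.6 = 1.4 m.
Velocity V = (1/n)*R^(2/3)*S^(1/2) = (1/0.025)*1.4^(2/3)*0.0098^(1/2) = 4.9555 m/s.
Discharge Q = A * V = 17.64 * 4.9555 = 87.416 m^3/s.

87.416


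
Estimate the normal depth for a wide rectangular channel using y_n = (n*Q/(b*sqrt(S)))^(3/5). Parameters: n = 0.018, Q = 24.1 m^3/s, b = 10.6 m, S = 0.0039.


We use the wide-channel approximation y_n = (n*Q/(b*sqrt(S)))^(3/5).
sqrt(S) = sqrt(0.0039) = 0.06245.
Numerator: n*Q = 0.018 * 24.1 = 0.4338.
Denominator: b*sqrt(S) = 10.6 * 0.06245 = 0.66197.
arg = 0.6553.
y_n = 0.6553^(3/5) = 0.776 m.

0.776


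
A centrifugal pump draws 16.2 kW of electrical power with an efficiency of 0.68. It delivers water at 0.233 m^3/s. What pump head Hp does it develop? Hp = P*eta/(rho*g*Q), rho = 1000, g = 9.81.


Pump head formula: Hp = P * eta / (rho * g * Q).
Numerator: P * eta = 16.2 * 1000 * 0.68 = 11016.0 W.
Denominator: rho * g * Q = 1000 * 9.81 * 0.233 = 2285.73.
Hp = 11016.0 / 2285.73 = 4.82 m.

4.82


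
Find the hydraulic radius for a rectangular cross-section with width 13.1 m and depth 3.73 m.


For a rectangular section:
Flow area A = b * y = 13.1 * 3.73 = 48.86 m^2.
Wetted perimeter P = b + 2y = 13.1 + 2*3.73 = 20.56 m.
Hydraulic radius R = A/P = 48.86 / 20.56 = 2.3766 m.

2.3766


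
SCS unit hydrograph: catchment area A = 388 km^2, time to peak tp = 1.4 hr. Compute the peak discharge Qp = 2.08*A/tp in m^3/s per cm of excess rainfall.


SCS formula: Qp = 2.08 * A / tp.
Qp = 2.08 * 388 / 1.4
   = 807.04 / 1.4
   = 576.46 m^3/s per cm.

576.46


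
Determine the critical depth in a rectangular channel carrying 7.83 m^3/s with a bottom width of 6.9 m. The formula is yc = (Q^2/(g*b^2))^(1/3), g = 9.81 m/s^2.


Using yc = (Q^2 / (g * b^2))^(1/3):
Q^2 = 7.83^2 = 61.31.
g * b^2 = 9.81 * 6.9^2 = 9.81 * 47.61 = 467.05.
Q^2 / (g*b^2) = 61.31 / 467.05 = 0.1313.
yc = 0.1313^(1/3) = 0.5082 m.

0.5082


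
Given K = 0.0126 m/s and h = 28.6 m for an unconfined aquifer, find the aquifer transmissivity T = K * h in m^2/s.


Transmissivity is defined as T = K * h.
T = 0.0126 * 28.6
  = 0.3604 m^2/s.

0.3604


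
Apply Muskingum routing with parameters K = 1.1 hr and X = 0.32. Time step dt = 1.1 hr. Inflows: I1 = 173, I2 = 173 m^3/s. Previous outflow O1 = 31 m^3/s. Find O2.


Muskingum coefficients:
denom = 2*K*(1-X) + dt = 2*1.1*(1-0.32) + 1.1 = 2.596.
C0 = (dt - 2*K*X)/denom = (1.1 - 2*1.1*0.32)/2.596 = 0.1525.
C1 = (dt + 2*K*X)/denom = (1.1 + 2*1.1*0.32)/2.596 = 0.6949.
C2 = (2*K*(1-X) - dt)/denom = 0.1525.
O2 = C0*I2 + C1*I1 + C2*O1
   = 0.1525*173 + 0.6949*173 + 0.1525*31
   = 151.34 m^3/s.

151.34


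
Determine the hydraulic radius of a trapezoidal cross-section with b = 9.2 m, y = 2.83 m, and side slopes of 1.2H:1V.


For a trapezoidal section with side slope z:
A = (b + z*y)*y = (9.2 + 1.2*2.83)*2.83 = 35.647 m^2.
P = b + 2*y*sqrt(1 + z^2) = 9.2 + 2*2.83*sqrt(1 + 1.2^2) = 18.041 m.
R = A/P = 35.647 / 18.041 = 1.9758 m.

1.9758


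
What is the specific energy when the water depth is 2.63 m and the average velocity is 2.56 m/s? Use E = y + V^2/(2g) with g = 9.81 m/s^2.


Specific energy E = y + V^2/(2g).
Velocity head = V^2/(2g) = 2.56^2 / (2*9.81) = 6.5536 / 19.62 = 0.334 m.
E = 2.63 + 0.334 = 2.964 m.

2.964


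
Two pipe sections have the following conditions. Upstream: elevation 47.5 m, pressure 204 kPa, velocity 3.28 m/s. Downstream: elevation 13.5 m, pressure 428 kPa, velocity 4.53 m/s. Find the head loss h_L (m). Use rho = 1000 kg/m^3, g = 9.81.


Total head at each section: H = z + p/(rho*g) + V^2/(2g).
H1 = 47.5 + 204*1000/(1000*9.81) + 3.28^2/(2*9.81)
   = 47.5 + 20.795 + 0.5483
   = 68.843 m.
H2 = 13.5 + 428*1000/(1000*9.81) + 4.53^2/(2*9.81)
   = 13.5 + 43.629 + 1.0459
   = 58.175 m.
h_L = H1 - H2 = 68.843 - 58.175 = 10.669 m.

10.669


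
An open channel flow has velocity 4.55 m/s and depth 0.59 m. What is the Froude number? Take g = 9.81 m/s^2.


The Froude number is defined as Fr = V / sqrt(g*y).
g*y = 9.81 * 0.59 = 5.7879.
sqrt(g*y) = sqrt(5.7879) = 2.4058.
Fr = 4.55 / 2.4058 = 1.8913.

1.8913


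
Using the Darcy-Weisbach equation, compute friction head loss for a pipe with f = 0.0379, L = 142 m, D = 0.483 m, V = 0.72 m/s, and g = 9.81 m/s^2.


Darcy-Weisbach equation: h_f = f * (L/D) * V^2/(2g).
f * L/D = 0.0379 * 142/0.483 = 11.1424.
V^2/(2g) = 0.72^2 / (2*9.81) = 0.5184 / 19.62 = 0.0264 m.
h_f = 11.1424 * 0.0264 = 0.294 m.

0.294


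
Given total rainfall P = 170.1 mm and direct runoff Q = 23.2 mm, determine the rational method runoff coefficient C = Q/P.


The runoff coefficient C = runoff depth / rainfall depth.
C = 23.2 / 170.1
  = 0.1364.

0.1364


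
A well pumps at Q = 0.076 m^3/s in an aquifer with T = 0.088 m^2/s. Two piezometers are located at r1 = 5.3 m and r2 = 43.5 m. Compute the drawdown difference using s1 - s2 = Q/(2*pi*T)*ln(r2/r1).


Thiem equation: s1 - s2 = Q/(2*pi*T) * ln(r2/r1).
ln(r2/r1) = ln(43.5/5.3) = 2.1051.
Q/(2*pi*T) = 0.076 / (2*pi*0.088) = 0.076 / 0.5529 = 0.1375.
s1 - s2 = 0.1375 * 2.1051 = 0.2893 m.

0.2893


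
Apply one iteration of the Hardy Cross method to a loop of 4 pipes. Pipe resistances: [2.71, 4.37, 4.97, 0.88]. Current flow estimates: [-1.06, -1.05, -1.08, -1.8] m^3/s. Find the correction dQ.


Numerator terms (r*Q*|Q|): 2.71*-1.06*|-1.06| = -3.045; 4.37*-1.05*|-1.05| = -4.8179; 4.97*-1.08*|-1.08| = -5.797; 0.88*-1.8*|-1.8| = -2.8512.
Sum of numerator = -16.5111.
Denominator terms (r*|Q|): 2.71*|-1.06| = 2.8726; 4.37*|-1.05| = 4.5885; 4.97*|-1.08| = 5.3676; 0.88*|-1.8| = 1.584.
2 * sum of denominator = 2 * 14.4127 = 28.8254.
dQ = --16.5111 / 28.8254 = 0.5728 m^3/s.

0.5728


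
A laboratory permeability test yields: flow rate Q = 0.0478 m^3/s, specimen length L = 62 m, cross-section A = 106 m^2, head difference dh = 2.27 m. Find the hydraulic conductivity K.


From K = Q*L / (A*dh):
Numerator: Q*L = 0.0478 * 62 = 2.9636.
Denominator: A*dh = 106 * 2.27 = 240.62.
K = 2.9636 / 240.62 = 0.012317 m/s.

0.012317


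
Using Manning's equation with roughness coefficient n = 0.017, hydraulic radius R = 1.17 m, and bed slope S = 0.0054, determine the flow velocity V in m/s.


Manning's equation gives V = (1/n) * R^(2/3) * S^(1/2).
First, compute R^(2/3) = 1.17^(2/3) = 1.1103.
Next, S^(1/2) = 0.0054^(1/2) = 0.073485.
Then 1/n = 1/0.017 = 58.82.
V = 58.82 * 1.1103 * 0.073485 = 4.7996 m/s.

4.7996


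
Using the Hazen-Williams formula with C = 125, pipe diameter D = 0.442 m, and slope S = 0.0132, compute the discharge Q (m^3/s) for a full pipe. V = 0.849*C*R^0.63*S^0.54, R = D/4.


For a full circular pipe, R = D/4 = 0.442/4 = 0.1105 m.
V = 0.849 * 125 * 0.1105^0.63 * 0.0132^0.54
  = 0.849 * 125 * 0.249642 * 0.09663
  = 2.56 m/s.
Pipe area A = pi*D^2/4 = pi*0.442^2/4 = 0.1534 m^2.
Q = A * V = 0.1534 * 2.56 = 0.3928 m^3/s.

0.3928


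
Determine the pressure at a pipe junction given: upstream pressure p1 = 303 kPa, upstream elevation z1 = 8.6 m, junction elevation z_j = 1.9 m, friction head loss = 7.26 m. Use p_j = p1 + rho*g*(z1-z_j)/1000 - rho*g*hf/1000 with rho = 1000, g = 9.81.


Junction pressure: p_j = p1 + rho*g*(z1 - z_j)/1000 - rho*g*hf/1000.
Elevation term = 1000*9.81*(8.6 - 1.9)/1000 = 65.727 kPa.
Friction term = 1000*9.81*7.26/1000 = 71.221 kPa.
p_j = 303 + 65.727 - 71.221 = 297.51 kPa.

297.51


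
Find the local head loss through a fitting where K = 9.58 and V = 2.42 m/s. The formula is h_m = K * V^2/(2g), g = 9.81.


Minor loss formula: h_m = K * V^2/(2g).
V^2 = 2.42^2 = 5.8564.
V^2/(2g) = 5.8564 / 19.62 = 0.2985 m.
h_m = 9.58 * 0.2985 = 2.8595 m.

2.8595


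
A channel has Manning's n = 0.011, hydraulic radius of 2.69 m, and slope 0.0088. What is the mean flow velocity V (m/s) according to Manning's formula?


Manning's equation gives V = (1/n) * R^(2/3) * S^(1/2).
First, compute R^(2/3) = 2.69^(2/3) = 1.9342.
Next, S^(1/2) = 0.0088^(1/2) = 0.093808.
Then 1/n = 1/0.011 = 90.91.
V = 90.91 * 1.9342 * 0.093808 = 16.4949 m/s.

16.4949


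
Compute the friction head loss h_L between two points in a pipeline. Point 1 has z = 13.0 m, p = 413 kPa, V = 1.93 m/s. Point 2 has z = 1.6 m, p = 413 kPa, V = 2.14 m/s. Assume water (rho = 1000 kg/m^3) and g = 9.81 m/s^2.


Total head at each section: H = z + p/(rho*g) + V^2/(2g).
H1 = 13.0 + 413*1000/(1000*9.81) + 1.93^2/(2*9.81)
   = 13.0 + 42.1 + 0.1899
   = 55.29 m.
H2 = 1.6 + 413*1000/(1000*9.81) + 2.14^2/(2*9.81)
   = 1.6 + 42.1 + 0.2334
   = 43.933 m.
h_L = H1 - H2 = 55.29 - 43.933 = 11.356 m.

11.356


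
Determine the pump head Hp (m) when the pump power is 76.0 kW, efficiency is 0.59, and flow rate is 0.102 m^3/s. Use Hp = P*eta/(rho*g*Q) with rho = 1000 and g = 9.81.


Pump head formula: Hp = P * eta / (rho * g * Q).
Numerator: P * eta = 76.0 * 1000 * 0.59 = 44840.0 W.
Denominator: rho * g * Q = 1000 * 9.81 * 0.102 = 1000.62.
Hp = 44840.0 / 1000.62 = 44.81 m.

44.81


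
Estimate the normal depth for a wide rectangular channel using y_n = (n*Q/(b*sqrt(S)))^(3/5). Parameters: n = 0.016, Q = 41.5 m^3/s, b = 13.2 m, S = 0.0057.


We use the wide-channel approximation y_n = (n*Q/(b*sqrt(S)))^(3/5).
sqrt(S) = sqrt(0.0057) = 0.075498.
Numerator: n*Q = 0.016 * 41.5 = 0.664.
Denominator: b*sqrt(S) = 13.2 * 0.075498 = 0.996574.
arg = 0.6663.
y_n = 0.6663^(3/5) = 0.7838 m.

0.7838


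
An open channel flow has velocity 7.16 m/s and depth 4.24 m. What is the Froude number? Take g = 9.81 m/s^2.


The Froude number is defined as Fr = V / sqrt(g*y).
g*y = 9.81 * 4.24 = 41.5944.
sqrt(g*y) = sqrt(41.5944) = 6.4494.
Fr = 7.16 / 6.4494 = 1.1102.

1.1102


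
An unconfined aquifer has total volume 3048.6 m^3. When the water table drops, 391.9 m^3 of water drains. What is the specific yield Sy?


Specific yield Sy = Volume drained / Total volume.
Sy = 391.9 / 3048.6
   = 0.1286.

0.1286


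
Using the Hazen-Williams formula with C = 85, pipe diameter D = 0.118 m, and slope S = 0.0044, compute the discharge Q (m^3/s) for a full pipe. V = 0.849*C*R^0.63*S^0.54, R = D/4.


For a full circular pipe, R = D/4 = 0.118/4 = 0.0295 m.
V = 0.849 * 85 * 0.0295^0.63 * 0.0044^0.54
  = 0.849 * 85 * 0.10864 * 0.053391
  = 0.4186 m/s.
Pipe area A = pi*D^2/4 = pi*0.118^2/4 = 0.0109 m^2.
Q = A * V = 0.0109 * 0.4186 = 0.0046 m^3/s.

0.0046


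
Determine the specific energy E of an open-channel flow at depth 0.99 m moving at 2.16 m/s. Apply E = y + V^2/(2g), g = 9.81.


Specific energy E = y + V^2/(2g).
Velocity head = V^2/(2g) = 2.16^2 / (2*9.81) = 4.6656 / 19.62 = 0.2378 m.
E = 0.99 + 0.2378 = 1.2278 m.

1.2278


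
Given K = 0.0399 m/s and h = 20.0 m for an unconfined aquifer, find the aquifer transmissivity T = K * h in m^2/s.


Transmissivity is defined as T = K * h.
T = 0.0399 * 20.0
  = 0.798 m^2/s.

0.798
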